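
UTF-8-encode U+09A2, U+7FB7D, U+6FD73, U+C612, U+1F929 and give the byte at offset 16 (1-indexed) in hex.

0x9F

1-indexed offset 16 is 0-indexed offset 15.
U+09A2 → 3-byte form E0 A6 A2 at offsets 0–2.
U+7FB7D → 4-byte form F1 BF AD BD at offsets 3–6.
U+6FD73 → 4-byte form F1 AF B5 B3 at offsets 7–10.
U+C612 → 3-byte form EC 98 92 at offsets 11–13.
U+1F929 → 4-byte form F0 9F A4 A9 at offsets 14–17.
Offset 15 falls in char 5's range; it's byte 2 of F0 9F A4 A9 = 0x9F.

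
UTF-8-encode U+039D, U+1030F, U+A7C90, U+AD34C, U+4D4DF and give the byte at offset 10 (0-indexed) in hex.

0xF2

U+039D → 2-byte form CE 9D at offsets 0–1.
U+1030F → 4-byte form F0 90 8C 8F at offsets 2–5.
U+A7C90 → 4-byte form F2 A7 B2 90 at offsets 6–9.
U+AD34C → 4-byte form F2 AD 8D 8C at offsets 10–13.
Offset 10 falls in char 4's range; it's byte 1 of F2 AD 8D 8C = 0xF2.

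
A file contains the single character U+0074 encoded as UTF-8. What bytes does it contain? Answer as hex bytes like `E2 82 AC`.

74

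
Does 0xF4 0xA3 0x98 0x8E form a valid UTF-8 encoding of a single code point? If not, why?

invalid (encodes a value above U+10FFFF)

Leading byte 0xF4 = 11110100 → 4-byte form.
Payload = 0x12360E, which exceeds U+10FFFF, the maximum Unicode code point. (Leading bytes F5–FF, or F4 followed by ≥ 0x90, are invalid.)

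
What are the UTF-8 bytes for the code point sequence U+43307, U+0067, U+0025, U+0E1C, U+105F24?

U+43307: 4-byte form → F1 83 8C 87.
U+0067: 1-byte form → 67.
U+0025: 1-byte form → 25.
U+0E1C: 3-byte form → E0 B8 9C.
U+105F24: 4-byte form → F4 85 BC A4.
Concatenated (13 bytes): F1 83 8C 87 67 25 E0 B8 9C F4 85 BC A4.

F1 83 8C 87 67 25 E0 B8 9C F4 85 BC A4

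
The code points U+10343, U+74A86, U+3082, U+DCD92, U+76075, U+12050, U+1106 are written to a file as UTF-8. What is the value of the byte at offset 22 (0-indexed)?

0x90

U+10343 → 4-byte form F0 90 8D 83 at offsets 0–3.
U+74A86 → 4-byte form F1 B4 AA 86 at offsets 4–7.
U+3082 → 3-byte form E3 82 82 at offsets 8–10.
U+DCD92 → 4-byte form F3 9C B6 92 at offsets 11–14.
U+76075 → 4-byte form F1 B6 81 B5 at offsets 15–18.
U+12050 → 4-byte form F0 92 81 90 at offsets 19–22.
Offset 22 falls in char 6's range; it's byte 4 of F0 92 81 90 = 0x90.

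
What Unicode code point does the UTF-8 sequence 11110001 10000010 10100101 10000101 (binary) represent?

Leading byte 0xF1 = 11110001 matches 11110xxx → 4-byte sequence.
Byte 1: 0xF1 = 11110001, payload 001 (3 bits).
Byte 2: 0x82 = 10000010 (10xxxxxx ✓), payload 000010.
Byte 3: 0xA5 = 10100101 (10xxxxxx ✓), payload 100101.
Byte 4: 0x85 = 10000101 (10xxxxxx ✓), payload 000101.
Concatenate: 001000010100101000101 = 0x42945 (21 bits → U+42945).

U+42945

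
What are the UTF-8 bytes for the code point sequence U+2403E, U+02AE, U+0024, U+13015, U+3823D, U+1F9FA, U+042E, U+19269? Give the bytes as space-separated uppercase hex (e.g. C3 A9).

U+2403E: 4-byte form → F0 A4 80 BE.
U+02AE: 2-byte form → CA AE.
U+0024: 1-byte form → 24.
U+13015: 4-byte form → F0 93 80 95.
U+3823D: 4-byte form → F0 B8 88 BD.
U+1F9FA: 4-byte form → F0 9F A7 BA.
U+042E: 2-byte form → D0 AE.
U+19269: 4-byte form → F0 99 89 A9.
Concatenated (25 bytes): F0 A4 80 BE CA AE 24 F0 93 80 95 F0 B8 88 BD F0 9F A7 BA D0 AE F0 99 89 A9.

F0 A4 80 BE CA AE 24 F0 93 80 95 F0 B8 88 BD F0 9F A7 BA D0 AE F0 99 89 A9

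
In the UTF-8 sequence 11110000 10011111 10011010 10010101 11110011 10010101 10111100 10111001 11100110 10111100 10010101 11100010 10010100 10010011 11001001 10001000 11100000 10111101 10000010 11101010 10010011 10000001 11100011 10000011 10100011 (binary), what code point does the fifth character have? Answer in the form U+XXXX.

U+0248

Offset 0: leading byte 0xF0 = 11110000 → 4-byte char #1 = F0 9F 9A 95.
Offset 4: leading byte 0xF3 = 11110011 → 4-byte char #2 = F3 95 BC B9.
Offset 8: leading byte 0xE6 = 11100110 → 3-byte char #3 = E6 BC 95.
Offset 11: leading byte 0xE2 = 11100010 → 3-byte char #4 = E2 94 93.
Offset 14: leading byte 0xC9 = 11001001 → 2-byte char #5 = C9 88.
Leading byte 0xC9 = 11001001 matches 110xxxxx → 2-byte sequence.
Byte 1: 0xC9 = 11001001, payload 01001 (5 bits).
Byte 2: 0x88 = 10001000 (10xxxxxx ✓), payload 001000.
Concatenate: 01001001000 = 0x248 (11 bits → U+0248).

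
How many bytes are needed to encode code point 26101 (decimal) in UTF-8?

U+65F5 = 0x65F5. UTF-8 uses 1 byte below 0x80, 2 below 0x800, 3 below 0x10000, 4 up to 0x10FFFF. 0x65F5 is in U+0800–U+FFFF → 3 bytes.

3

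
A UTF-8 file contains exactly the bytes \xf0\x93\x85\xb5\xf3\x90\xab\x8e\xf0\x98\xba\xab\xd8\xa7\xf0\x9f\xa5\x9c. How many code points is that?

Byte at offset 0: 0xF0 = 11110000 → 4-byte char (#1). Advance 4.
Byte at offset 4: 0xF3 = 11110011 → 4-byte char (#2). Advance 4.
Byte at offset 8: 0xF0 = 11110000 → 4-byte char (#3). Advance 4.
Byte at offset 12: 0xD8 = 11011000 → 2-byte char (#4). Advance 2.
Byte at offset 14: 0xF0 = 11110000 → 4-byte char (#5). Advance 4.
Reached end at offset 18 after 5 code points.

5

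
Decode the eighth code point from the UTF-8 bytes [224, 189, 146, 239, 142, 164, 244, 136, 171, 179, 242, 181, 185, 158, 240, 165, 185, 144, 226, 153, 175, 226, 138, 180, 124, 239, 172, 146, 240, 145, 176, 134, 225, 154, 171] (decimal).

Offset 0: leading byte 0xE0 = 11100000 → 3-byte char #1 = E0 BD 92.
Offset 3: leading byte 0xEF = 11101111 → 3-byte char #2 = EF 8E A4.
Offset 6: leading byte 0xF4 = 11110100 → 4-byte char #3 = F4 88 AB B3.
Offset 10: leading byte 0xF2 = 11110010 → 4-byte char #4 = F2 B5 B9 9E.
Offset 14: leading byte 0xF0 = 11110000 → 4-byte char #5 = F0 A5 B9 90.
Offset 18: leading byte 0xE2 = 11100010 → 3-byte char #6 = E2 99 AF.
Offset 21: leading byte 0xE2 = 11100010 → 3-byte char #7 = E2 8A B4.
Offset 24: leading byte 0x7C = 01111100 → 1-byte char #8 = 7C.
Leading byte 0x7C = 01111100 matches 0xxxxxxx → 1-byte sequence.
Byte 1: 0x7C = 01111100, payload 1111100 (7 bits).
Concatenate: 1111100 = 0x7C (7 bits → U+007C).

U+007C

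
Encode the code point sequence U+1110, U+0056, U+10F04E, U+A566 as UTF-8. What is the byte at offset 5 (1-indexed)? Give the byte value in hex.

0xF4

1-indexed offset 5 is 0-indexed offset 4.
U+1110 → 3-byte form E1 84 90 at offsets 0–2.
U+0056 → 1-byte form 56 at offsets 3–3.
U+10F04E → 4-byte form F4 8F 81 8E at offsets 4–7.
Offset 4 falls in char 3's range; it's byte 1 of F4 8F 81 8E = 0xF4.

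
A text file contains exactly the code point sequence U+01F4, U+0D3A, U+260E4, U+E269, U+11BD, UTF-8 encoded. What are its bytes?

C7 B4 E0 B4 BA F0 A6 83 A4 EE 89 A9 E1 86 BD

U+01F4: 2-byte form → C7 B4.
U+0D3A: 3-byte form → E0 B4 BA.
U+260E4: 4-byte form → F0 A6 83 A4.
U+E269: 3-byte form → EE 89 A9.
U+11BD: 3-byte form → E1 86 BD.
Concatenated (15 bytes): C7 B4 E0 B4 BA F0 A6 83 A4 EE 89 A9 E1 86 BD.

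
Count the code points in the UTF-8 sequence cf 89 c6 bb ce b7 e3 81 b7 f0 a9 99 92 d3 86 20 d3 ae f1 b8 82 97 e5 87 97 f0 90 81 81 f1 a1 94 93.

Byte at offset 0: 0xCF = 11001111 → 2-byte char (#1). Advance 2.
Byte at offset 2: 0xC6 = 11000110 → 2-byte char (#2). Advance 2.
Byte at offset 4: 0xCE = 11001110 → 2-byte char (#3). Advance 2.
Byte at offset 6: 0xE3 = 11100011 → 3-byte char (#4). Advance 3.
Byte at offset 9: 0xF0 = 11110000 → 4-byte char (#5). Advance 4.
Byte at offset 13: 0xD3 = 11010011 → 2-byte char (#6). Advance 2.
Byte at offset 15: 0x20 = 00100000 → 1-byte char (#7). Advance 1.
Byte at offset 16: 0xD3 = 11010011 → 2-byte char (#8). Advance 2.
Byte at offset 18: 0xF1 = 11110001 → 4-byte char (#9). Advance 4.
Byte at offset 22: 0xE5 = 11100101 → 3-byte char (#10). Advance 3.
Byte at offset 25: 0xF0 = 11110000 → 4-byte char (#11). Advance 4.
Byte at offset 29: 0xF1 = 11110001 → 4-byte char (#12). Advance 4.
Reached end at offset 33 after 12 code points.

12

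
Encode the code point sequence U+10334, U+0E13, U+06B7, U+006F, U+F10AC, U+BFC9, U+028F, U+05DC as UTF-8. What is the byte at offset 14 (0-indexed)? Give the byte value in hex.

0xEB

U+10334 → 4-byte form F0 90 8C B4 at offsets 0–3.
U+0E13 → 3-byte form E0 B8 93 at offsets 4–6.
U+06B7 → 2-byte form DA B7 at offsets 7–8.
U+006F → 1-byte form 6F at offsets 9–9.
U+F10AC → 4-byte form F3 B1 82 AC at offsets 10–13.
U+BFC9 → 3-byte form EB BF 89 at offsets 14–16.
Offset 14 falls in char 6's range; it's byte 1 of EB BF 89 = 0xEB.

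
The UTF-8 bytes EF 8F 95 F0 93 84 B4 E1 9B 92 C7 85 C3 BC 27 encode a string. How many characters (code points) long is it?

Byte at offset 0: 0xEF = 11101111 → 3-byte char (#1). Advance 3.
Byte at offset 3: 0xF0 = 11110000 → 4-byte char (#2). Advance 4.
Byte at offset 7: 0xE1 = 11100001 → 3-byte char (#3). Advance 3.
Byte at offset 10: 0xC7 = 11000111 → 2-byte char (#4). Advance 2.
Byte at offset 12: 0xC3 = 11000011 → 2-byte char (#5). Advance 2.
Byte at offset 14: 0x27 = 00100111 → 1-byte char (#6). Advance 1.
Reached end at offset 15 after 6 code points.

6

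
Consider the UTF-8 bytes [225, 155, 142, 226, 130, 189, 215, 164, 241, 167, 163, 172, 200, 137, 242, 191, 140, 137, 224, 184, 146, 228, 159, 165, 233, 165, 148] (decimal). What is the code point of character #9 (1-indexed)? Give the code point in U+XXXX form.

Offset 0: leading byte 0xE1 = 11100001 → 3-byte char #1 = E1 9B 8E.
Offset 3: leading byte 0xE2 = 11100010 → 3-byte char #2 = E2 82 BD.
Offset 6: leading byte 0xD7 = 11010111 → 2-byte char #3 = D7 A4.
Offset 8: leading byte 0xF1 = 11110001 → 4-byte char #4 = F1 A7 A3 AC.
Offset 12: leading byte 0xC8 = 11001000 → 2-byte char #5 = C8 89.
Offset 14: leading byte 0xF2 = 11110010 → 4-byte char #6 = F2 BF 8C 89.
Offset 18: leading byte 0xE0 = 11100000 → 3-byte char #7 = E0 B8 92.
Offset 21: leading byte 0xE4 = 11100100 → 3-byte char #8 = E4 9F A5.
Offset 24: leading byte 0xE9 = 11101001 → 3-byte char #9 = E9 A5 94.
Leading byte 0xE9 = 11101001 matches 1110xxxx → 3-byte sequence.
Byte 1: 0xE9 = 11101001, payload 1001 (4 bits).
Byte 2: 0xA5 = 10100101 (10xxxxxx ✓), payload 100101.
Byte 3: 0x94 = 10010100 (10xxxxxx ✓), payload 010100.
Concatenate: 1001100101010100 = 0x9954 (16 bits → U+9954).

U+9954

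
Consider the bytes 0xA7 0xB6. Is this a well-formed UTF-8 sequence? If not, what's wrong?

invalid (continuation byte with no leading byte)

Byte 0xA7 = 10100111 has the form 10xxxxxx — a continuation byte — but there is no preceding leading byte.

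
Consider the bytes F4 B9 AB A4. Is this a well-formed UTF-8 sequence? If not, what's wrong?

Leading byte 0xF4 = 11110100 → 4-byte form.
Payload = 0x139AE4, which exceeds U+10FFFF, the maximum Unicode code point. (Leading bytes F5–FF, or F4 followed by ≥ 0x90, are invalid.)

invalid (encodes a value above U+10FFFF)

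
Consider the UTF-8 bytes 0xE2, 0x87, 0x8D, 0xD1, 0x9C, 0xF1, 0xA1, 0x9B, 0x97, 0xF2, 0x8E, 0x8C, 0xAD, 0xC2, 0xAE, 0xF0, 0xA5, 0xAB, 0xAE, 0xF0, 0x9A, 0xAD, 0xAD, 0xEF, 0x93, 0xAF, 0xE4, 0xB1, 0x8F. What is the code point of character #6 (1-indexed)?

U+25AEE

Offset 0: leading byte 0xE2 = 11100010 → 3-byte char #1 = E2 87 8D.
Offset 3: leading byte 0xD1 = 11010001 → 2-byte char #2 = D1 9C.
Offset 5: leading byte 0xF1 = 11110001 → 4-byte char #3 = F1 A1 9B 97.
Offset 9: leading byte 0xF2 = 11110010 → 4-byte char #4 = F2 8E 8C AD.
Offset 13: leading byte 0xC2 = 11000010 → 2-byte char #5 = C2 AE.
Offset 15: leading byte 0xF0 = 11110000 → 4-byte char #6 = F0 A5 AB AE.
Leading byte 0xF0 = 11110000 matches 11110xxx → 4-byte sequence.
Byte 1: 0xF0 = 11110000, payload 000 (3 bits).
Byte 2: 0xA5 = 10100101 (10xxxxxx ✓), payload 100101.
Byte 3: 0xAB = 10101011 (10xxxxxx ✓), payload 101011.
Byte 4: 0xAE = 10101110 (10xxxxxx ✓), payload 101110.
Concatenate: 000100101101011101110 = 0x25AEE (21 bits → U+25AEE).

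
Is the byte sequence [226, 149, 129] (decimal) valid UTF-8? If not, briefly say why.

Leading byte 0xE2 = 11100010 → 3-byte form.
Continuation bytes 0x95=10010101, 0x81=10000001 all match 10xxxxxx.
Decoded value 0x2541 is ≥ 0x800 (shortest form) and not a surrogate.

valid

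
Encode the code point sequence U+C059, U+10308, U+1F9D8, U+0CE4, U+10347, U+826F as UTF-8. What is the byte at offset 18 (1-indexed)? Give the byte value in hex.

0x87

1-indexed offset 18 is 0-indexed offset 17.
U+C059 → 3-byte form EC 81 99 at offsets 0–2.
U+10308 → 4-byte form F0 90 8C 88 at offsets 3–6.
U+1F9D8 → 4-byte form F0 9F A7 98 at offsets 7–10.
U+0CE4 → 3-byte form E0 B3 A4 at offsets 11–13.
U+10347 → 4-byte form F0 90 8D 87 at offsets 14–17.
Offset 17 falls in char 5's range; it's byte 4 of F0 90 8D 87 = 0x87.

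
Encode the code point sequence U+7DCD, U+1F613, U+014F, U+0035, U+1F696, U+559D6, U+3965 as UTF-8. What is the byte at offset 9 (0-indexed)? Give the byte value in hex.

U+7DCD → 3-byte form E7 B7 8D at offsets 0–2.
U+1F613 → 4-byte form F0 9F 98 93 at offsets 3–6.
U+014F → 2-byte form C5 8F at offsets 7–8.
U+0035 → 1-byte form 35 at offsets 9–9.
Offset 9 falls in char 4's range; it's byte 1 of 35 = 0x35.

0x35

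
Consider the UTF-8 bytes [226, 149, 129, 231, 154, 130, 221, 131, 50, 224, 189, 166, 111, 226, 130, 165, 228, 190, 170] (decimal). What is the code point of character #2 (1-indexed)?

U+7682

Offset 0: leading byte 0xE2 = 11100010 → 3-byte char #1 = E2 95 81.
Offset 3: leading byte 0xE7 = 11100111 → 3-byte char #2 = E7 9A 82.
Leading byte 0xE7 = 11100111 matches 1110xxxx → 3-byte sequence.
Byte 1: 0xE7 = 11100111, payload 0111 (4 bits).
Byte 2: 0x9A = 10011010 (10xxxxxx ✓), payload 011010.
Byte 3: 0x82 = 10000010 (10xxxxxx ✓), payload 000010.
Concatenate: 0111011010000010 = 0x7682 (16 bits → U+7682).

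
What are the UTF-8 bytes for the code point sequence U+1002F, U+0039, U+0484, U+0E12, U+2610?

F0 90 80 AF 39 D2 84 E0 B8 92 E2 98 90

U+1002F: 4-byte form → F0 90 80 AF.
U+0039: 1-byte form → 39.
U+0484: 2-byte form → D2 84.
U+0E12: 3-byte form → E0 B8 92.
U+2610: 3-byte form → E2 98 90.
Concatenated (13 bytes): F0 90 80 AF 39 D2 84 E0 B8 92 E2 98 90.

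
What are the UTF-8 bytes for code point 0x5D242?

F1 9D 89 82

U+5D242 = 0x5D242 = 381506 decimal. In range U+10000–U+10FFFF → 4-byte form: 11110xxx 10xxxxxx 10xxxxxx 10xxxxxx.
Binary (21 bits): 001011101001001000010.
Split 3+6+6+6: 001 | 011101 | 001001 | 000010.
Byte 1: 11110001 = 0xF1.
Byte 2: 10011101 = 0x9D.
Byte 3: 10001001 = 0x89.
Byte 4: 10000010 = 0x82.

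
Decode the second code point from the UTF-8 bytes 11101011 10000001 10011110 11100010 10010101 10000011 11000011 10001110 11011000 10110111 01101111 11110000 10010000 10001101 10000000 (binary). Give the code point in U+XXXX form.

U+2543

Offset 0: leading byte 0xEB = 11101011 → 3-byte char #1 = EB 81 9E.
Offset 3: leading byte 0xE2 = 11100010 → 3-byte char #2 = E2 95 83.
Leading byte 0xE2 = 11100010 matches 1110xxxx → 3-byte sequence.
Byte 1: 0xE2 = 11100010, payload 0010 (4 bits).
Byte 2: 0x95 = 10010101 (10xxxxxx ✓), payload 010101.
Byte 3: 0x83 = 10000011 (10xxxxxx ✓), payload 000011.
Concatenate: 0010010101000011 = 0x2543 (16 bits → U+2543).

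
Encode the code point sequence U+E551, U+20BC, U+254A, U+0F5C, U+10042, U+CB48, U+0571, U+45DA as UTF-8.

U+E551: 3-byte form → EE 95 91.
U+20BC: 3-byte form → E2 82 BC.
U+254A: 3-byte form → E2 95 8A.
U+0F5C: 3-byte form → E0 BD 9C.
U+10042: 4-byte form → F0 90 81 82.
U+CB48: 3-byte form → EC AD 88.
U+0571: 2-byte form → D5 B1.
U+45DA: 3-byte form → E4 97 9A.
Concatenated (24 bytes): EE 95 91 E2 82 BC E2 95 8A E0 BD 9C F0 90 81 82 EC AD 88 D5 B1 E4 97 9A.

EE 95 91 E2 82 BC E2 95 8A E0 BD 9C F0 90 81 82 EC AD 88 D5 B1 E4 97 9A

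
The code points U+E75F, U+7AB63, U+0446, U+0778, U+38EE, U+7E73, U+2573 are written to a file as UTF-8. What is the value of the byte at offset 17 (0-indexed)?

0xE2

U+E75F → 3-byte form EE 9D 9F at offsets 0–2.
U+7AB63 → 4-byte form F1 BA AD A3 at offsets 3–6.
U+0446 → 2-byte form D1 86 at offsets 7–8.
U+0778 → 2-byte form DD B8 at offsets 9–10.
U+38EE → 3-byte form E3 A3 AE at offsets 11–13.
U+7E73 → 3-byte form E7 B9 B3 at offsets 14–16.
U+2573 → 3-byte form E2 95 B3 at offsets 17–19.
Offset 17 falls in char 7's range; it's byte 1 of E2 95 B3 = 0xE2.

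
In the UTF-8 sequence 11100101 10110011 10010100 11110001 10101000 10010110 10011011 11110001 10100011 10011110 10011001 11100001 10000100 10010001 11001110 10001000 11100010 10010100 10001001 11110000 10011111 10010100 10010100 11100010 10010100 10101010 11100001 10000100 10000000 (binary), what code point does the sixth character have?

U+2509

Offset 0: leading byte 0xE5 = 11100101 → 3-byte char #1 = E5 B3 94.
Offset 3: leading byte 0xF1 = 11110001 → 4-byte char #2 = F1 A8 96 9B.
Offset 7: leading byte 0xF1 = 11110001 → 4-byte char #3 = F1 A3 9E 99.
Offset 11: leading byte 0xE1 = 11100001 → 3-byte char #4 = E1 84 91.
Offset 14: leading byte 0xCE = 11001110 → 2-byte char #5 = CE 88.
Offset 16: leading byte 0xE2 = 11100010 → 3-byte char #6 = E2 94 89.
Leading byte 0xE2 = 11100010 matches 1110xxxx → 3-byte sequence.
Byte 1: 0xE2 = 11100010, payload 0010 (4 bits).
Byte 2: 0x94 = 10010100 (10xxxxxx ✓), payload 010100.
Byte 3: 0x89 = 10001001 (10xxxxxx ✓), payload 001001.
Concatenate: 0010010100001001 = 0x2509 (16 bits → U+2509).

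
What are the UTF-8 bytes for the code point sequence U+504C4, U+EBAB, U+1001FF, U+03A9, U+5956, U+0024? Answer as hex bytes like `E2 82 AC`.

U+504C4: 4-byte form → F1 90 93 84.
U+EBAB: 3-byte form → EE AE AB.
U+1001FF: 4-byte form → F4 80 87 BF.
U+03A9: 2-byte form → CE A9.
U+5956: 3-byte form → E5 A5 96.
U+0024: 1-byte form → 24.
Concatenated (17 bytes): F1 90 93 84 EE AE AB F4 80 87 BF CE A9 E5 A5 96 24.

F1 90 93 84 EE AE AB F4 80 87 BF CE A9 E5 A5 96 24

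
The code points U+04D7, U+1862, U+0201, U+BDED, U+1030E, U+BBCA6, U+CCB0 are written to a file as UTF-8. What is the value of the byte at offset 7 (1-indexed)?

0x81

1-indexed offset 7 is 0-indexed offset 6.
U+04D7 → 2-byte form D3 97 at offsets 0–1.
U+1862 → 3-byte form E1 A1 A2 at offsets 2–4.
U+0201 → 2-byte form C8 81 at offsets 5–6.
Offset 6 falls in char 3's range; it's byte 2 of C8 81 = 0x81.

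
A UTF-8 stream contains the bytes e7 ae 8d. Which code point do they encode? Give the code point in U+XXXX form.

U+7B8D

Leading byte 0xE7 = 11100111 matches 1110xxxx → 3-byte sequence.
Byte 1: 0xE7 = 11100111, payload 0111 (4 bits).
Byte 2: 0xAE = 10101110 (10xxxxxx ✓), payload 101110.
Byte 3: 0x8D = 10001101 (10xxxxxx ✓), payload 001101.
Concatenate: 0111101110001101 = 0x7B8D (16 bits → U+7B8D).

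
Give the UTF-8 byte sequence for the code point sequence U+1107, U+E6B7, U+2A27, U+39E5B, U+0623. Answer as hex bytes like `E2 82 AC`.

E1 84 87 EE 9A B7 E2 A8 A7 F0 B9 B9 9B D8 A3

U+1107: 3-byte form → E1 84 87.
U+E6B7: 3-byte form → EE 9A B7.
U+2A27: 3-byte form → E2 A8 A7.
U+39E5B: 4-byte form → F0 B9 B9 9B.
U+0623: 2-byte form → D8 A3.
Concatenated (15 bytes): E1 84 87 EE 9A B7 E2 A8 A7 F0 B9 B9 9B D8 A3.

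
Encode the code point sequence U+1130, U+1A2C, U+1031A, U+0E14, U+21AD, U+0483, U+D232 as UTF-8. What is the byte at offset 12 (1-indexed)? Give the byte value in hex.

0xB8

1-indexed offset 12 is 0-indexed offset 11.
U+1130 → 3-byte form E1 84 B0 at offsets 0–2.
U+1A2C → 3-byte form E1 A8 AC at offsets 3–5.
U+1031A → 4-byte form F0 90 8C 9A at offsets 6–9.
U+0E14 → 3-byte form E0 B8 94 at offsets 10–12.
Offset 11 falls in char 4's range; it's byte 2 of E0 B8 94 = 0xB8.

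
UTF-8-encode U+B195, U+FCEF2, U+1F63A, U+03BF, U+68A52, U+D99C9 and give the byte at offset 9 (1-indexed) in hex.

1-indexed offset 9 is 0-indexed offset 8.
U+B195 → 3-byte form EB 86 95 at offsets 0–2.
U+FCEF2 → 4-byte form F3 BC BB B2 at offsets 3–6.
U+1F63A → 4-byte form F0 9F 98 BA at offsets 7–10.
Offset 8 falls in char 3's range; it's byte 2 of F0 9F 98 BA = 0x9F.

0x9F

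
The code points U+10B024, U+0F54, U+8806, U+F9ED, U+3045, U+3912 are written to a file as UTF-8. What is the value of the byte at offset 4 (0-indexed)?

0xE0

U+10B024 → 4-byte form F4 8B 80 A4 at offsets 0–3.
U+0F54 → 3-byte form E0 BD 94 at offsets 4–6.
Offset 4 falls in char 2's range; it's byte 1 of E0 BD 94 = 0xE0.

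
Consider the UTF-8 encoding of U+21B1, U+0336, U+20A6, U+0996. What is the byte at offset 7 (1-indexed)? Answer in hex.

0x82

1-indexed offset 7 is 0-indexed offset 6.
U+21B1 → 3-byte form E2 86 B1 at offsets 0–2.
U+0336 → 2-byte form CC B6 at offsets 3–4.
U+20A6 → 3-byte form E2 82 A6 at offsets 5–7.
Offset 6 falls in char 3's range; it's byte 2 of E2 82 A6 = 0x82.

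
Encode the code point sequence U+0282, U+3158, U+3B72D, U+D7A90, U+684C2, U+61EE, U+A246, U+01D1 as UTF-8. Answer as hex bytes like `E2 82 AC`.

U+0282: 2-byte form → CA 82.
U+3158: 3-byte form → E3 85 98.
U+3B72D: 4-byte form → F0 BB 9C AD.
U+D7A90: 4-byte form → F3 97 AA 90.
U+684C2: 4-byte form → F1 A8 93 82.
U+61EE: 3-byte form → E6 87 AE.
U+A246: 3-byte form → EA 89 86.
U+01D1: 2-byte form → C7 91.
Concatenated (25 bytes): CA 82 E3 85 98 F0 BB 9C AD F3 97 AA 90 F1 A8 93 82 E6 87 AE EA 89 86 C7 91.

CA 82 E3 85 98 F0 BB 9C AD F3 97 AA 90 F1 A8 93 82 E6 87 AE EA 89 86 C7 91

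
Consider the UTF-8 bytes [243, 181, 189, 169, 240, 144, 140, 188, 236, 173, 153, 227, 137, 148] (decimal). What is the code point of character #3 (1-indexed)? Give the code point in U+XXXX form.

U+CB59

Offset 0: leading byte 0xF3 = 11110011 → 4-byte char #1 = F3 B5 BD A9.
Offset 4: leading byte 0xF0 = 11110000 → 4-byte char #2 = F0 90 8C BC.
Offset 8: leading byte 0xEC = 11101100 → 3-byte char #3 = EC AD 99.
Leading byte 0xEC = 11101100 matches 1110xxxx → 3-byte sequence.
Byte 1: 0xEC = 11101100, payload 1100 (4 bits).
Byte 2: 0xAD = 10101101 (10xxxxxx ✓), payload 101101.
Byte 3: 0x99 = 10011001 (10xxxxxx ✓), payload 011001.
Concatenate: 1100101101011001 = 0xCB59 (16 bits → U+CB59).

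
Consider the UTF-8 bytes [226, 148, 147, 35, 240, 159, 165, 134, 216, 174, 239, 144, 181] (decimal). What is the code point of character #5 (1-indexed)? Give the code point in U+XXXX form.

Offset 0: leading byte 0xE2 = 11100010 → 3-byte char #1 = E2 94 93.
Offset 3: leading byte 0x23 = 00100011 → 1-byte char #2 = 23.
Offset 4: leading byte 0xF0 = 11110000 → 4-byte char #3 = F0 9F A5 86.
Offset 8: leading byte 0xD8 = 11011000 → 2-byte char #4 = D8 AE.
Offset 10: leading byte 0xEF = 11101111 → 3-byte char #5 = EF 90 B5.
Leading byte 0xEF = 11101111 matches 1110xxxx → 3-byte sequence.
Byte 1: 0xEF = 11101111, payload 1111 (4 bits).
Byte 2: 0x90 = 10010000 (10xxxxxx ✓), payload 010000.
Byte 3: 0xB5 = 10110101 (10xxxxxx ✓), payload 110101.
Concatenate: 1111010000110101 = 0xF435 (16 bits → U+F435).

U+F435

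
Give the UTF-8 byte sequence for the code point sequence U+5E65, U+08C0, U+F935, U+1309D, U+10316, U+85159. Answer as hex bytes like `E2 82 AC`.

U+5E65: 3-byte form → E5 B9 A5.
U+08C0: 3-byte form → E0 A3 80.
U+F935: 3-byte form → EF A4 B5.
U+1309D: 4-byte form → F0 93 82 9D.
U+10316: 4-byte form → F0 90 8C 96.
U+85159: 4-byte form → F2 85 85 99.
Concatenated (21 bytes): E5 B9 A5 E0 A3 80 EF A4 B5 F0 93 82 9D F0 90 8C 96 F2 85 85 99.

E5 B9 A5 E0 A3 80 EF A4 B5 F0 93 82 9D F0 90 8C 96 F2 85 85 99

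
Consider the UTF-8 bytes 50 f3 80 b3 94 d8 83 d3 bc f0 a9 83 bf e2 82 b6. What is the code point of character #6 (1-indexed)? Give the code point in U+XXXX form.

U+20B6

Offset 0: leading byte 0x50 = 01010000 → 1-byte char #1 = 50.
Offset 1: leading byte 0xF3 = 11110011 → 4-byte char #2 = F3 80 B3 94.
Offset 5: leading byte 0xD8 = 11011000 → 2-byte char #3 = D8 83.
Offset 7: leading byte 0xD3 = 11010011 → 2-byte char #4 = D3 BC.
Offset 9: leading byte 0xF0 = 11110000 → 4-byte char #5 = F0 A9 83 BF.
Offset 13: leading byte 0xE2 = 11100010 → 3-byte char #6 = E2 82 B6.
Leading byte 0xE2 = 11100010 matches 1110xxxx → 3-byte sequence.
Byte 1: 0xE2 = 11100010, payload 0010 (4 bits).
Byte 2: 0x82 = 10000010 (10xxxxxx ✓), payload 000010.
Byte 3: 0xB6 = 10110110 (10xxxxxx ✓), payload 110110.
Concatenate: 0010000010110110 = 0x20B6 (16 bits → U+20B6).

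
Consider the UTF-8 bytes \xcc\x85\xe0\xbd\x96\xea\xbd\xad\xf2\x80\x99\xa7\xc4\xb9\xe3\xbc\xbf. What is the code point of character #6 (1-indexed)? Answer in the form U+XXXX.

Offset 0: leading byte 0xCC = 11001100 → 2-byte char #1 = CC 85.
Offset 2: leading byte 0xE0 = 11100000 → 3-byte char #2 = E0 BD 96.
Offset 5: leading byte 0xEA = 11101010 → 3-byte char #3 = EA BD AD.
Offset 8: leading byte 0xF2 = 11110010 → 4-byte char #4 = F2 80 99 A7.
Offset 12: leading byte 0xC4 = 11000100 → 2-byte char #5 = C4 B9.
Offset 14: leading byte 0xE3 = 11100011 → 3-byte char #6 = E3 BC BF.
Leading byte 0xE3 = 11100011 matches 1110xxxx → 3-byte sequence.
Byte 1: 0xE3 = 11100011, payload 0011 (4 bits).
Byte 2: 0xBC = 10111100 (10xxxxxx ✓), payload 111100.
Byte 3: 0xBF = 10111111 (10xxxxxx ✓), payload 111111.
Concatenate: 0011111100111111 = 0x3F3F (16 bits → U+3F3F).

U+3F3F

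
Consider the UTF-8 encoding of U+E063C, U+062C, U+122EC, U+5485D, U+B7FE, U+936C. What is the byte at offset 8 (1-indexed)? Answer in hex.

1-indexed offset 8 is 0-indexed offset 7.
U+E063C → 4-byte form F3 A0 98 BC at offsets 0–3.
U+062C → 2-byte form D8 AC at offsets 4–5.
U+122EC → 4-byte form F0 92 8B AC at offsets 6–9.
Offset 7 falls in char 3's range; it's byte 2 of F0 92 8B AC = 0x92.

0x92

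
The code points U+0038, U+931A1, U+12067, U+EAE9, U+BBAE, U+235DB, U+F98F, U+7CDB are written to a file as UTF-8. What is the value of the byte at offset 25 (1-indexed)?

0x9B

1-indexed offset 25 is 0-indexed offset 24.
U+0038 → 1-byte form 38 at offsets 0–0.
U+931A1 → 4-byte form F2 93 86 A1 at offsets 1–4.
U+12067 → 4-byte form F0 92 81 A7 at offsets 5–8.
U+EAE9 → 3-byte form EE AB A9 at offsets 9–11.
U+BBAE → 3-byte form EB AE AE at offsets 12–14.
U+235DB → 4-byte form F0 A3 97 9B at offsets 15–18.
U+F98F → 3-byte form EF A6 8F at offsets 19–21.
U+7CDB → 3-byte form E7 B3 9B at offsets 22–24.
Offset 24 falls in char 8's range; it's byte 3 of E7 B3 9B = 0x9B.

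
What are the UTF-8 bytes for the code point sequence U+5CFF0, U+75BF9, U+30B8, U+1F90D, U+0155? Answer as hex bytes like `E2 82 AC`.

U+5CFF0: 4-byte form → F1 9C BF B0.
U+75BF9: 4-byte form → F1 B5 AF B9.
U+30B8: 3-byte form → E3 82 B8.
U+1F90D: 4-byte form → F0 9F A4 8D.
U+0155: 2-byte form → C5 95.
Concatenated (17 bytes): F1 9C BF B0 F1 B5 AF B9 E3 82 B8 F0 9F A4 8D C5 95.

F1 9C BF B0 F1 B5 AF B9 E3 82 B8 F0 9F A4 8D C5 95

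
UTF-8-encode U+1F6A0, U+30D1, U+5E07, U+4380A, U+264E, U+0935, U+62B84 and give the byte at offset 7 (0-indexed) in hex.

U+1F6A0 → 4-byte form F0 9F 9A A0 at offsets 0–3.
U+30D1 → 3-byte form E3 83 91 at offsets 4–6.
U+5E07 → 3-byte form E5 B8 87 at offsets 7–9.
Offset 7 falls in char 3's range; it's byte 1 of E5 B8 87 = 0xE5.

0xE5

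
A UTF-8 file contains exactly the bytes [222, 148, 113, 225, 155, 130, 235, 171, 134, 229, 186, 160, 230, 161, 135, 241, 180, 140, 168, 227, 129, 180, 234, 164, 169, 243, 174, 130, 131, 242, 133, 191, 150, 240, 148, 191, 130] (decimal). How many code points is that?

Byte at offset 0: 0xDE = 11011110 → 2-byte char (#1). Advance 2.
Byte at offset 2: 0x71 = 01110001 → 1-byte char (#2). Advance 1.
Byte at offset 3: 0xE1 = 11100001 → 3-byte char (#3). Advance 3.
Byte at offset 6: 0xEB = 11101011 → 3-byte char (#4). Advance 3.
Byte at offset 9: 0xE5 = 11100101 → 3-byte char (#5). Advance 3.
Byte at offset 12: 0xE6 = 11100110 → 3-byte char (#6). Advance 3.
Byte at offset 15: 0xF1 = 11110001 → 4-byte char (#7). Advance 4.
Byte at offset 19: 0xE3 = 11100011 → 3-byte char (#8). Advance 3.
Byte at offset 22: 0xEA = 11101010 → 3-byte char (#9). Advance 3.
Byte at offset 25: 0xF3 = 11110011 → 4-byte char (#10). Advance 4.
Byte at offset 29: 0xF2 = 11110010 → 4-byte char (#11). Advance 4.
Byte at offset 33: 0xF0 = 11110000 → 4-byte char (#12). Advance 4.
Reached end at offset 37 after 12 code points.

12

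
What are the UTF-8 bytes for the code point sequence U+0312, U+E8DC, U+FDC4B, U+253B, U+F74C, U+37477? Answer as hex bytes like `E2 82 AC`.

U+0312: 2-byte form → CC 92.
U+E8DC: 3-byte form → EE A3 9C.
U+FDC4B: 4-byte form → F3 BD B1 8B.
U+253B: 3-byte form → E2 94 BB.
U+F74C: 3-byte form → EF 9D 8C.
U+37477: 4-byte form → F0 B7 91 B7.
Concatenated (19 bytes): CC 92 EE A3 9C F3 BD B1 8B E2 94 BB EF 9D 8C F0 B7 91 B7.

CC 92 EE A3 9C F3 BD B1 8B E2 94 BB EF 9D 8C F0 B7 91 B7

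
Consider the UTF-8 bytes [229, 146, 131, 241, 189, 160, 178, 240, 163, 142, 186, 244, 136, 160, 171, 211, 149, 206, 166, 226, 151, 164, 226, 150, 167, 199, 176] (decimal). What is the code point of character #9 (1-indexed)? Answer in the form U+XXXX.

U+01F0

Offset 0: leading byte 0xE5 = 11100101 → 3-byte char #1 = E5 92 83.
Offset 3: leading byte 0xF1 = 11110001 → 4-byte char #2 = F1 BD A0 B2.
Offset 7: leading byte 0xF0 = 11110000 → 4-byte char #3 = F0 A3 8E BA.
Offset 11: leading byte 0xF4 = 11110100 → 4-byte char #4 = F4 88 A0 AB.
Offset 15: leading byte 0xD3 = 11010011 → 2-byte char #5 = D3 95.
Offset 17: leading byte 0xCE = 11001110 → 2-byte char #6 = CE A6.
Offset 19: leading byte 0xE2 = 11100010 → 3-byte char #7 = E2 97 A4.
Offset 22: leading byte 0xE2 = 11100010 → 3-byte char #8 = E2 96 A7.
Offset 25: leading byte 0xC7 = 11000111 → 2-byte char #9 = C7 B0.
Leading byte 0xC7 = 11000111 matches 110xxxxx → 2-byte sequence.
Byte 1: 0xC7 = 11000111, payload 00111 (5 bits).
Byte 2: 0xB0 = 10110000 (10xxxxxx ✓), payload 110000.
Concatenate: 00111110000 = 0x1F0 (11 bits → U+01F0).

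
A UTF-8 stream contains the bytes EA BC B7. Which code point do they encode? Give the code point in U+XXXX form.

U+AF37

Leading byte 0xEA = 11101010 matches 1110xxxx → 3-byte sequence.
Byte 1: 0xEA = 11101010, payload 1010 (4 bits).
Byte 2: 0xBC = 10111100 (10xxxxxx ✓), payload 111100.
Byte 3: 0xB7 = 10110111 (10xxxxxx ✓), payload 110111.
Concatenate: 1010111100110111 = 0xAF37 (16 bits → U+AF37).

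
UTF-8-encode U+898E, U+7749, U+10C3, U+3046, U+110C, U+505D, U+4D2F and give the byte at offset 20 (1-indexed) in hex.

1-indexed offset 20 is 0-indexed offset 19.
U+898E → 3-byte form E8 A6 8E at offsets 0–2.
U+7749 → 3-byte form E7 9D 89 at offsets 3–5.
U+10C3 → 3-byte form E1 83 83 at offsets 6–8.
U+3046 → 3-byte form E3 81 86 at offsets 9–11.
U+110C → 3-byte form E1 84 8C at offsets 12–14.
U+505D → 3-byte form E5 81 9D at offsets 15–17.
U+4D2F → 3-byte form E4 B4 AF at offsets 18–20.
Offset 19 falls in char 7's range; it's byte 2 of E4 B4 AF = 0xB4.

0xB4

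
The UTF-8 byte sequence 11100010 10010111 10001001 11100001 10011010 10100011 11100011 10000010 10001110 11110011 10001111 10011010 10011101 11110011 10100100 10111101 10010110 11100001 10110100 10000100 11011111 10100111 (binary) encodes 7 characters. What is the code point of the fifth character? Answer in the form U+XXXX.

U+E4F56

Offset 0: leading byte 0xE2 = 11100010 → 3-byte char #1 = E2 97 89.
Offset 3: leading byte 0xE1 = 11100001 → 3-byte char #2 = E1 9A A3.
Offset 6: leading byte 0xE3 = 11100011 → 3-byte char #3 = E3 82 8E.
Offset 9: leading byte 0xF3 = 11110011 → 4-byte char #4 = F3 8F 9A 9D.
Offset 13: leading byte 0xF3 = 11110011 → 4-byte char #5 = F3 A4 BD 96.
Leading byte 0xF3 = 11110011 matches 11110xxx → 4-byte sequence.
Byte 1: 0xF3 = 11110011, payload 011 (3 bits).
Byte 2: 0xA4 = 10100100 (10xxxxxx ✓), payload 100100.
Byte 3: 0xBD = 10111101 (10xxxxxx ✓), payload 111101.
Byte 4: 0x96 = 10010110 (10xxxxxx ✓), payload 010110.
Concatenate: 011100100111101010110 = 0xE4F56 (21 bits → U+E4F56).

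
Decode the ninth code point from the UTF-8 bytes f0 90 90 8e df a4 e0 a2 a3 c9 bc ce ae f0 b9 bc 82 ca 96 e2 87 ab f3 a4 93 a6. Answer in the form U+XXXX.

U+E44E6

Offset 0: leading byte 0xF0 = 11110000 → 4-byte char #1 = F0 90 90 8E.
Offset 4: leading byte 0xDF = 11011111 → 2-byte char #2 = DF A4.
Offset 6: leading byte 0xE0 = 11100000 → 3-byte char #3 = E0 A2 A3.
Offset 9: leading byte 0xC9 = 11001001 → 2-byte char #4 = C9 BC.
Offset 11: leading byte 0xCE = 11001110 → 2-byte char #5 = CE AE.
Offset 13: leading byte 0xF0 = 11110000 → 4-byte char #6 = F0 B9 BC 82.
Offset 17: leading byte 0xCA = 11001010 → 2-byte char #7 = CA 96.
Offset 19: leading byte 0xE2 = 11100010 → 3-byte char #8 = E2 87 AB.
Offset 22: leading byte 0xF3 = 11110011 → 4-byte char #9 = F3 A4 93 A6.
Leading byte 0xF3 = 11110011 matches 11110xxx → 4-byte sequence.
Byte 1: 0xF3 = 11110011, payload 011 (3 bits).
Byte 2: 0xA4 = 10100100 (10xxxxxx ✓), payload 100100.
Byte 3: 0x93 = 10010011 (10xxxxxx ✓), payload 010011.
Byte 4: 0xA6 = 10100110 (10xxxxxx ✓), payload 100110.
Concatenate: 011100100010011100110 = 0xE44E6 (21 bits → U+E44E6).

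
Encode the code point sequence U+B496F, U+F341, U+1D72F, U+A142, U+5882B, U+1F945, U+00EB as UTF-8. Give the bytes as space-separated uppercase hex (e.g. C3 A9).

U+B496F: 4-byte form → F2 B4 A5 AF.
U+F341: 3-byte form → EF 8D 81.
U+1D72F: 4-byte form → F0 9D 9C AF.
U+A142: 3-byte form → EA 85 82.
U+5882B: 4-byte form → F1 98 A0 AB.
U+1F945: 4-byte form → F0 9F A5 85.
U+00EB: 2-byte form → C3 AB.
Concatenated (24 bytes): F2 B4 A5 AF EF 8D 81 F0 9D 9C AF EA 85 82 F1 98 A0 AB F0 9F A5 85 C3 AB.

F2 B4 A5 AF EF 8D 81 F0 9D 9C AF EA 85 82 F1 98 A0 AB F0 9F A5 85 C3 AB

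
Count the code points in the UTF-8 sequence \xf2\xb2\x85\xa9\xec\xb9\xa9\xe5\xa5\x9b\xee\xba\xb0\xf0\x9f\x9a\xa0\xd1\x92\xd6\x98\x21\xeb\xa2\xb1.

9

Byte at offset 0: 0xF2 = 11110010 → 4-byte char (#1). Advance 4.
Byte at offset 4: 0xEC = 11101100 → 3-byte char (#2). Advance 3.
Byte at offset 7: 0xE5 = 11100101 → 3-byte char (#3). Advance 3.
Byte at offset 10: 0xEE = 11101110 → 3-byte char (#4). Advance 3.
Byte at offset 13: 0xF0 = 11110000 → 4-byte char (#5). Advance 4.
Byte at offset 17: 0xD1 = 11010001 → 2-byte char (#6). Advance 2.
Byte at offset 19: 0xD6 = 11010110 → 2-byte char (#7). Advance 2.
Byte at offset 21: 0x21 = 00100001 → 1-byte char (#8). Advance 1.
Byte at offset 22: 0xEB = 11101011 → 3-byte char (#9). Advance 3.
Reached end at offset 25 after 9 code points.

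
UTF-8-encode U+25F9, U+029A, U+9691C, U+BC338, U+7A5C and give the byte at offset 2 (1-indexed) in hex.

1-indexed offset 2 is 0-indexed offset 1.
U+25F9 → 3-byte form E2 97 B9 at offsets 0–2.
Offset 1 falls in char 1's range; it's byte 2 of E2 97 B9 = 0x97.

0x97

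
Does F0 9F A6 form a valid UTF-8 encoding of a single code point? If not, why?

invalid (sequence truncated)

Leading byte 0xF0 = 11110000 → 4-byte form, but only 3 bytes are present.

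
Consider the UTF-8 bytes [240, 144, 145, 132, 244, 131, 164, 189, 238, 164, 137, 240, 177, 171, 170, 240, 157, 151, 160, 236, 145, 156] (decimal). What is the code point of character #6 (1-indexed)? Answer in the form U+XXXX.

Offset 0: leading byte 0xF0 = 11110000 → 4-byte char #1 = F0 90 91 84.
Offset 4: leading byte 0xF4 = 11110100 → 4-byte char #2 = F4 83 A4 BD.
Offset 8: leading byte 0xEE = 11101110 → 3-byte char #3 = EE A4 89.
Offset 11: leading byte 0xF0 = 11110000 → 4-byte char #4 = F0 B1 AB AA.
Offset 15: leading byte 0xF0 = 11110000 → 4-byte char #5 = F0 9D 97 A0.
Offset 19: leading byte 0xEC = 11101100 → 3-byte char #6 = EC 91 9C.
Leading byte 0xEC = 11101100 matches 1110xxxx → 3-byte sequence.
Byte 1: 0xEC = 11101100, payload 1100 (4 bits).
Byte 2: 0x91 = 10010001 (10xxxxxx ✓), payload 010001.
Byte 3: 0x9C = 10011100 (10xxxxxx ✓), payload 011100.
Concatenate: 1100010001011100 = 0xC45C (16 bits → U+C45C).

U+C45C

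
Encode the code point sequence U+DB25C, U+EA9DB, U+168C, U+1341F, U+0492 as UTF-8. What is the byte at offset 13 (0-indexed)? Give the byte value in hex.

U+DB25C → 4-byte form F3 9B 89 9C at offsets 0–3.
U+EA9DB → 4-byte form F3 AA A7 9B at offsets 4–7.
U+168C → 3-byte form E1 9A 8C at offsets 8–10.
U+1341F → 4-byte form F0 93 90 9F at offsets 11–14.
Offset 13 falls in char 4's range; it's byte 3 of F0 93 90 9F = 0x90.

0x90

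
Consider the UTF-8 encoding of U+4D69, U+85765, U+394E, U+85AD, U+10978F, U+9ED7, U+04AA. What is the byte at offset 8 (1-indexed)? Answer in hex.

0xE3

1-indexed offset 8 is 0-indexed offset 7.
U+4D69 → 3-byte form E4 B5 A9 at offsets 0–2.
U+85765 → 4-byte form F2 85 9D A5 at offsets 3–6.
U+394E → 3-byte form E3 A5 8E at offsets 7–9.
Offset 7 falls in char 3's range; it's byte 1 of E3 A5 8E = 0xE3.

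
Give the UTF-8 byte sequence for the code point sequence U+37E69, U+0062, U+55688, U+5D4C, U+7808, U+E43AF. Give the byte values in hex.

F0 B7 B9 A9 62 F1 95 9A 88 E5 B5 8C E7 A0 88 F3 A4 8E AF

U+37E69: 4-byte form → F0 B7 B9 A9.
U+0062: 1-byte form → 62.
U+55688: 4-byte form → F1 95 9A 88.
U+5D4C: 3-byte form → E5 B5 8C.
U+7808: 3-byte form → E7 A0 88.
U+E43AF: 4-byte form → F3 A4 8E AF.
Concatenated (19 bytes): F0 B7 B9 A9 62 F1 95 9A 88 E5 B5 8C E7 A0 88 F3 A4 8E AF.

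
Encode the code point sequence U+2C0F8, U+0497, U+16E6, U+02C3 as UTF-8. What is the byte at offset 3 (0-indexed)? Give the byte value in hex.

U+2C0F8 → 4-byte form F0 AC 83 B8 at offsets 0–3.
Offset 3 falls in char 1's range; it's byte 4 of F0 AC 83 B8 = 0xB8.

0xB8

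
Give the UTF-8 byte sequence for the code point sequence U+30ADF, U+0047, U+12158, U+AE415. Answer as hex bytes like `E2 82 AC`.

U+30ADF: 4-byte form → F0 B0 AB 9F.
U+0047: 1-byte form → 47.
U+12158: 4-byte form → F0 92 85 98.
U+AE415: 4-byte form → F2 AE 90 95.
Concatenated (13 bytes): F0 B0 AB 9F 47 F0 92 85 98 F2 AE 90 95.

F0 B0 AB 9F 47 F0 92 85 98 F2 AE 90 95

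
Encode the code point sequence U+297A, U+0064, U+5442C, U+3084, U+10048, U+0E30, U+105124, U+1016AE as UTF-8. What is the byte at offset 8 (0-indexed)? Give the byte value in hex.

0xE3

U+297A → 3-byte form E2 A5 BA at offsets 0–2.
U+0064 → 1-byte form 64 at offsets 3–3.
U+5442C → 4-byte form F1 94 90 AC at offsets 4–7.
U+3084 → 3-byte form E3 82 84 at offsets 8–10.
Offset 8 falls in char 4's range; it's byte 1 of E3 82 84 = 0xE3.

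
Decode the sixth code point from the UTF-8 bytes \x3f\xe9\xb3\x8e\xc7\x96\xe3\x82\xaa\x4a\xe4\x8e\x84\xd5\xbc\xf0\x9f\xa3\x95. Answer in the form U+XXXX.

Offset 0: leading byte 0x3F = 00111111 → 1-byte char #1 = 3F.
Offset 1: leading byte 0xE9 = 11101001 → 3-byte char #2 = E9 B3 8E.
Offset 4: leading byte 0xC7 = 11000111 → 2-byte char #3 = C7 96.
Offset 6: leading byte 0xE3 = 11100011 → 3-byte char #4 = E3 82 AA.
Offset 9: leading byte 0x4A = 01001010 → 1-byte char #5 = 4A.
Offset 10: leading byte 0xE4 = 11100100 → 3-byte char #6 = E4 8E 84.
Leading byte 0xE4 = 11100100 matches 1110xxxx → 3-byte sequence.
Byte 1: 0xE4 = 11100100, payload 0100 (4 bits).
Byte 2: 0x8E = 10001110 (10xxxxxx ✓), payload 001110.
Byte 3: 0x84 = 10000100 (10xxxxxx ✓), payload 000100.
Concatenate: 0100001110000100 = 0x4384 (16 bits → U+4384).

U+4384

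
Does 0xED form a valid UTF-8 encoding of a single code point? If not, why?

invalid (sequence truncated)

Leading byte 0xED = 11101101 → 3-byte form, but only 1 byte is present.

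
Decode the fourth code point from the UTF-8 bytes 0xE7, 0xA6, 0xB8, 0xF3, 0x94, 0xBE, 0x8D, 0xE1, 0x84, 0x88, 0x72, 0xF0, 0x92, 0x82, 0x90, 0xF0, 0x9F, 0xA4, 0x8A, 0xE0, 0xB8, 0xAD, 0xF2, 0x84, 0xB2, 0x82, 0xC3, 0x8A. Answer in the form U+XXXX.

U+0072

Offset 0: leading byte 0xE7 = 11100111 → 3-byte char #1 = E7 A6 B8.
Offset 3: leading byte 0xF3 = 11110011 → 4-byte char #2 = F3 94 BE 8D.
Offset 7: leading byte 0xE1 = 11100001 → 3-byte char #3 = E1 84 88.
Offset 10: leading byte 0x72 = 01110010 → 1-byte char #4 = 72.
Leading byte 0x72 = 01110010 matches 0xxxxxxx → 1-byte sequence.
Byte 1: 0x72 = 01110010, payload 1110010 (7 bits).
Concatenate: 1110010 = 0x72 (7 bits → U+0072).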